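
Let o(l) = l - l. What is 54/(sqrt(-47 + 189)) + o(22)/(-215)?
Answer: 27*sqrt(142)/71 ≈ 4.5316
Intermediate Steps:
o(l) = 0
54/(sqrt(-47 + 189)) + o(22)/(-215) = 54/(sqrt(-47 + 189)) + 0/(-215) = 54/(sqrt(142)) + 0*(-1/215) = 54*(sqrt(142)/142) + 0 = 27*sqrt(142)/71 + 0 = 27*sqrt(142)/71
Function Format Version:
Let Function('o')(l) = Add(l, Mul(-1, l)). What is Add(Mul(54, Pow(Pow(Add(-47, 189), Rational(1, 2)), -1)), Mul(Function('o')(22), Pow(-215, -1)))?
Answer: Mul(Rational(27, 71), Pow(142, Rational(1, 2))) ≈ 4.5316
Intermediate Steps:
Function('o')(l) = 0
Add(Mul(54, Pow(Pow(Add(-47, 189), Rational(1, 2)), -1)), Mul(Function('o')(22), Pow(-215, -1))) = Add(Mul(54, Pow(Pow(Add(-47, 189), Rational(1, 2)), -1)), Mul(0, Pow(-215, -1))) = Add(Mul(54, Pow(Pow(142, Rational(1, 2)), -1)), Mul(0, Rational(-1, 215))) = Add(Mul(54, Mul(Rational(1, 142), Pow(142, Rational(1, 2)))), 0) = Add(Mul(Rational(27, 71), Pow(142, Rational(1, 2))), 0) = Mul(Rational(27, 71), Pow(142, Rational(1, 2)))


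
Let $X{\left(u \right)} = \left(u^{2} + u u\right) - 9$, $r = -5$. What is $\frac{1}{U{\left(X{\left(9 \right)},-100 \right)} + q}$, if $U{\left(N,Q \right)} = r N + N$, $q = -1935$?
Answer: $- \frac{1}{2547} \approx -0.00039262$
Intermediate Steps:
$X{\left(u \right)} = -9 + 2 u^{2}$ ($X{\left(u \right)} = \left(u^{2} + u^{2}\right) - 9 = 2 u^{2} - 9 = -9 + 2 u^{2}$)
$U{\left(N,Q \right)} = - 4 N$ ($U{\left(N,Q \right)} = - 5 N + N = - 4 N$)
$\frac{1}{U{\left(X{\left(9 \right)},-100 \right)} + q} = \frac{1}{- 4 \left(-9 + 2 \cdot 9^{2}\right) - 1935} = \frac{1}{- 4 \left(-9 + 2 \cdot 81\right) - 1935} = \frac{1}{- 4 \left(-9 + 162\right) - 1935} = \frac{1}{\left(-4\right) 153 - 1935} = \frac{1}{-612 - 1935} = \frac{1}{-2547} = - \frac{1}{2547}$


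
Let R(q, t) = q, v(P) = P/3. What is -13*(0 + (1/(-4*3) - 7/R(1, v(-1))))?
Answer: 1105/12 ≈ 92.083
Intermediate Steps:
v(P) = P/3 (v(P) = P*(⅓) = P/3)
-13*(0 + (1/(-4*3) - 7/R(1, v(-1)))) = -13*(0 + (1/(-4*3) - 7/1)) = -13*(0 + (-¼*⅓ - 7*1)) = -13*(0 + (-1/12 - 7)) = -13*(0 - 85/12) = -13*(-85/12) = 1105/12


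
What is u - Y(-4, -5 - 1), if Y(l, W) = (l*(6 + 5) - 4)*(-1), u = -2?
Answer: -50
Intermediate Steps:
Y(l, W) = 4 - 11*l (Y(l, W) = (l*11 - 4)*(-1) = (11*l - 4)*(-1) = (-4 + 11*l)*(-1) = 4 - 11*l)
u - Y(-4, -5 - 1) = -2 - (4 - 11*(-4)) = -2 - (4 + 44) = -2 - 1*48 = -2 - 48 = -50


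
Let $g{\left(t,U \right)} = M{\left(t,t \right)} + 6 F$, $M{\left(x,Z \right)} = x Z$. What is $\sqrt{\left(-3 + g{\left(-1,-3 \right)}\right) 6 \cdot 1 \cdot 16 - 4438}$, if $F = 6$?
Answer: $i \sqrt{1174} \approx 34.264 i$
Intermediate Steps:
$M{\left(x,Z \right)} = Z x$
$g{\left(t,U \right)} = 36 + t^{2}$ ($g{\left(t,U \right)} = t t + 6 \cdot 6 = t^{2} + 36 = 36 + t^{2}$)
$\sqrt{\left(-3 + g{\left(-1,-3 \right)}\right) 6 \cdot 1 \cdot 16 - 4438} = \sqrt{\left(-3 + \left(36 + \left(-1\right)^{2}\right)\right) 6 \cdot 1 \cdot 16 - 4438} = \sqrt{\left(-3 + \left(36 + 1\right)\right) 6 \cdot 16 - 4438} = \sqrt{\left(-3 + 37\right) 6 \cdot 16 - 4438} = \sqrt{34 \cdot 6 \cdot 16 - 4438} = \sqrt{204 \cdot 16 - 4438} = \sqrt{3264 - 4438} = \sqrt{-1174} = i \sqrt{1174}$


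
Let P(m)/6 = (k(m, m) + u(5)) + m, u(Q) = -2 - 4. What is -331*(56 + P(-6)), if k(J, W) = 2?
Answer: 1324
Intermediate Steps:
u(Q) = -6
P(m) = -24 + 6*m (P(m) = 6*((2 - 6) + m) = 6*(-4 + m) = -24 + 6*m)
-331*(56 + P(-6)) = -331*(56 + (-24 + 6*(-6))) = -331*(56 + (-24 - 36)) = -331*(56 - 60) = -331*(-4) = 1324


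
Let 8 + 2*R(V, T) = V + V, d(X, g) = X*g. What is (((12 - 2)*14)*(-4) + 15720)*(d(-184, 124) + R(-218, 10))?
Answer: -349256080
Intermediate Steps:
R(V, T) = -4 + V (R(V, T) = -4 + (V + V)/2 = -4 + (2*V)/2 = -4 + V)
(((12 - 2)*14)*(-4) + 15720)*(d(-184, 124) + R(-218, 10)) = (((12 - 2)*14)*(-4) + 15720)*(-184*124 + (-4 - 218)) = ((10*14)*(-4) + 15720)*(-22816 - 222) = (140*(-4) + 15720)*(-23038) = (-560 + 15720)*(-23038) = 15160*(-23038) = -349256080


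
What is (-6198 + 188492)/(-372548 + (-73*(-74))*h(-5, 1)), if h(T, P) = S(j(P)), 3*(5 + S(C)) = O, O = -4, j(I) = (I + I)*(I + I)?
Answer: -39063/87163 ≈ -0.44816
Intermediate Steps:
j(I) = 4*I**2 (j(I) = (2*I)*(2*I) = 4*I**2)
S(C) = -19/3 (S(C) = -5 + (1/3)*(-4) = -5 - 4/3 = -19/3)
h(T, P) = -19/3
(-6198 + 188492)/(-372548 + (-73*(-74))*h(-5, 1)) = (-6198 + 188492)/(-372548 - 73*(-74)*(-19/3)) = 182294/(-372548 + 5402*(-19/3)) = 182294/(-372548 - 102638/3) = 182294/(-1220282/3) = 182294*(-3/1220282) = -39063/87163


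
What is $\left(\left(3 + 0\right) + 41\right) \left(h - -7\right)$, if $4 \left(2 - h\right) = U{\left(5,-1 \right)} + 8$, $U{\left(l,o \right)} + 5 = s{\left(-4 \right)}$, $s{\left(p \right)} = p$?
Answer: $407$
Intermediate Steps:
$U{\left(l,o \right)} = -9$ ($U{\left(l,o \right)} = -5 - 4 = -9$)
$h = \frac{9}{4}$ ($h = 2 - \frac{-9 + 8}{4} = 2 - - \frac{1}{4} = 2 + \frac{1}{4} = \frac{9}{4} \approx 2.25$)
$\left(\left(3 + 0\right) + 41\right) \left(h - -7\right) = \left(\left(3 + 0\right) + 41\right) \left(\frac{9}{4} - -7\right) = \left(3 + 41\right) \left(\frac{9}{4} + 7\right) = 44 \cdot \frac{37}{4} = 407$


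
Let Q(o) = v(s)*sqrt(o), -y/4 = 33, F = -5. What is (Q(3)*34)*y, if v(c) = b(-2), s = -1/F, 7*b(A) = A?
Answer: 8976*sqrt(3)/7 ≈ 2221.0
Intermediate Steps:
b(A) = A/7
y = -132 (y = -4*33 = -132)
s = 1/5 (s = -1/(-5) = -1*(-1/5) = 1/5 ≈ 0.20000)
v(c) = -2/7 (v(c) = (1/7)*(-2) = -2/7)
Q(o) = -2*sqrt(o)/7
(Q(3)*34)*y = (-2*sqrt(3)/7*34)*(-132) = -68*sqrt(3)/7*(-132) = 8976*sqrt(3)/7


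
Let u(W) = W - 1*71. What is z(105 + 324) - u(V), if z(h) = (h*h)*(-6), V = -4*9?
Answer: -1104139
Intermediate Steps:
V = -36
z(h) = -6*h² (z(h) = h²*(-6) = -6*h²)
u(W) = -71 + W (u(W) = W - 71 = -71 + W)
z(105 + 324) - u(V) = -6*(105 + 324)² - (-71 - 36) = -6*429² - 1*(-107) = -6*184041 + 107 = -1104246 + 107 = -1104139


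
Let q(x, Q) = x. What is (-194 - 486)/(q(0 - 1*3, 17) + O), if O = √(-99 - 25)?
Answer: 2040/133 + 1360*I*√31/133 ≈ 15.338 + 56.934*I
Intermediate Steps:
O = 2*I*√31 (O = √(-124) = 2*I*√31 ≈ 11.136*I)
(-194 - 486)/(q(0 - 1*3, 17) + O) = (-194 - 486)/((0 - 1*3) + 2*I*√31) = -680/((0 - 3) + 2*I*√31) = -680/(-3 + 2*I*√31)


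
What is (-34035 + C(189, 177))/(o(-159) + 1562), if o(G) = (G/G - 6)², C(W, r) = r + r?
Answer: -11227/529 ≈ -21.223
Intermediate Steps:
C(W, r) = 2*r
o(G) = 25 (o(G) = (1 - 6)² = (-5)² = 25)
(-34035 + C(189, 177))/(o(-159) + 1562) = (-34035 + 2*177)/(25 + 1562) = (-34035 + 354)/1587 = -33681*1/1587 = -11227/529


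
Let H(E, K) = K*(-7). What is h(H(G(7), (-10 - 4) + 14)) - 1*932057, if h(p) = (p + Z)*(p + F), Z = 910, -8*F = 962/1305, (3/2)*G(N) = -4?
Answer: -486577525/522 ≈ -9.3214e+5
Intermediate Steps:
G(N) = -8/3 (G(N) = (2/3)*(-4) = -8/3)
F = -481/5220 (F = -481/(4*1305) = -1/8*962/1305 = -481/5220 ≈ -0.092146)
H(E, K) = -7*K
h(p) = (910 + p)*(-481/5220 + p) (h(p) = (p + 910)*(p - 481/5220) = (910 + p)*(-481/5220 + p))
h(H(G(7), (-10 - 4) + 14)) - 1*932057 = (-43771/522 + (-7*((-10 - 4) + 14))**2 + 4749719*(-7*((-10 - 4) + 14))/5220) - 1*932057 = (-43771/522 + (-7*(-14 + 14))**2 + 4749719*(-7*(-14 + 14))/5220) - 932057 = (-43771/522 + (-7*0)**2 + 4749719*(-7*0)/5220) - 932057 = (-43771/522 + 0**2 + (4749719/5220)*0) - 932057 = (-43771/522 + 0 + 0) - 932057 = -43771/522 - 932057 = -486577525/522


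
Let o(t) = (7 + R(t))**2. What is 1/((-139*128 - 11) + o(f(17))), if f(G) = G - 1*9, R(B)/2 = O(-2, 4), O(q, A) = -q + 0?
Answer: -1/17682 ≈ -5.6555e-5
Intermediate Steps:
O(q, A) = -q
R(B) = 4 (R(B) = 2*(-1*(-2)) = 2*2 = 4)
f(G) = -9 + G (f(G) = G - 9 = -9 + G)
o(t) = 121 (o(t) = (7 + 4)**2 = 11**2 = 121)
1/((-139*128 - 11) + o(f(17))) = 1/((-139*128 - 11) + 121) = 1/((-17792 - 11) + 121) = 1/(-17803 + 121) = 1/(-17682) = -1/17682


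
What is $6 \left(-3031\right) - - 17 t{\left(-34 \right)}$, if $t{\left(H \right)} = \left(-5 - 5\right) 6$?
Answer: $-19206$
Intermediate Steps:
$t{\left(H \right)} = -60$ ($t{\left(H \right)} = \left(-10\right) 6 = -60$)
$6 \left(-3031\right) - - 17 t{\left(-34 \right)} = 6 \left(-3031\right) - \left(-17\right) \left(-60\right) = -18186 - 1020 = -19206$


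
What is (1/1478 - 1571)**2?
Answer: 5391391431969/2184484 ≈ 2.4680e+6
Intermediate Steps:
(1/1478 - 1571)**2 = (-2321937/1478)**2 = 5391391431969/2184484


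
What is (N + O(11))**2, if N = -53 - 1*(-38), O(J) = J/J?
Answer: 196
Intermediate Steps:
O(J) = 1
N = -15 (N = -53 + 38 = -15)
(N + O(11))**2 = (-15 + 1)**2 = (-14)**2 = 196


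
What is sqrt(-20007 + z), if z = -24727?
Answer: I*sqrt(44734) ≈ 211.5*I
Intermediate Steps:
sqrt(-20007 + z) = sqrt(-20007 - 24727) = sqrt(-44734) = I*sqrt(44734)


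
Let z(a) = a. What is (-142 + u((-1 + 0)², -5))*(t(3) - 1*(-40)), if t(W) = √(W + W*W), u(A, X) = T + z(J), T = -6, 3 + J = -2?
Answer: -6120 - 306*√3 ≈ -6650.0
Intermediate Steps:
J = -5 (J = -3 - 2 = -5)
u(A, X) = -11 (u(A, X) = -6 - 5 = -11)
t(W) = √(W + W²)
(-142 + u((-1 + 0)², -5))*(t(3) - 1*(-40)) = (-142 - 11)*(√(3*(1 + 3)) - 1*(-40)) = -153*(√(3*4) + 40) = -153*(√12 + 40) = -153*(2*√3 + 40) = -153*(40 + 2*√3) = -6120 - 306*√3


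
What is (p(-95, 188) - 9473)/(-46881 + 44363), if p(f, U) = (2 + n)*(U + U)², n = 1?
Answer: -414655/2518 ≈ -164.68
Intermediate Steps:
p(f, U) = 12*U² (p(f, U) = (2 + 1)*(U + U)² = 3*(2*U)² = 3*(4*U²) = 12*U²)
(p(-95, 188) - 9473)/(-46881 + 44363) = (12*188² - 9473)/(-46881 + 44363) = (12*35344 - 9473)/(-2518) = (424128 - 9473)*(-1/2518) = 414655*(-1/2518) = -414655/2518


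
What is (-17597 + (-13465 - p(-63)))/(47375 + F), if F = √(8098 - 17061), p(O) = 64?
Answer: -737297125/1122199794 + 15563*I*√8963/1122199794 ≈ -0.65701 + 0.001313*I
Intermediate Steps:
F = I*√8963 (F = √(-8963) = I*√8963 ≈ 94.673*I)
(-17597 + (-13465 - p(-63)))/(47375 + F) = (-17597 + (-13465 - 1*64))/(47375 + I*√8963) = (-17597 + (-13465 - 64))/(47375 + I*√8963) = (-17597 - 13529)/(47375 + I*√8963) = -31126/(47375 + I*√8963)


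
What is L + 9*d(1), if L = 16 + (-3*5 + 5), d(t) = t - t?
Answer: 6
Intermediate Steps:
d(t) = 0
L = 6 (L = 16 + (-15 + 5) = 16 - 10 = 6)
L + 9*d(1) = 6 + 9*0 = 6 + 0 = 6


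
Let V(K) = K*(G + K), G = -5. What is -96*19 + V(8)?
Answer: -1800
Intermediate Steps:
V(K) = K*(-5 + K)
-96*19 + V(8) = -96*19 + 8*(-5 + 8) = -1824 + 8*3 = -1824 + 24 = -1800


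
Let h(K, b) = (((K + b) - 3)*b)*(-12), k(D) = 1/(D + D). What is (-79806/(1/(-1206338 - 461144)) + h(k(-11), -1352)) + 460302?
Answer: 1463588989902/11 ≈ 1.3305e+11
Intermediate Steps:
k(D) = 1/(2*D)
h(K, b) = -12*b*(-3 + K + b) (h(K, b) = ((-3 + K + b)*b)*(-12) = (b*(-3 + K + b))*(-12) = -12*b*(-3 + K + b))
(-79806/(1/(-1206338 - 461144)) + h(k(-11), -1352)) + 460302 = (-79806/(1/(-1206338 - 461144)) + 12*(-1352)*(3 - 1/(2*(-11)) - 1*(-1352))) + 460302 = (-79806/(1/(-1667482)) + 12*(-1352)*(3 - (-1)/(2*11) + 1352)) + 460302 = (-79806/(-1/1667482) + 12*(-1352)*(3 - 1*(-1/22) + 1352)) + 460302 = (-79806*(-1667482) + 12*(-1352)*(3 + 1/22 + 1352)) + 460302 = (133075068492 + 12*(-1352)*(29811/22)) + 460302 = (133075068492 - 241826832/11) + 460302 = 1463583926580/11 + 460302 = 1463588989902/11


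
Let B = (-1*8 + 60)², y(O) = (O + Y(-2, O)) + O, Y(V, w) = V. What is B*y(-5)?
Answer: -32448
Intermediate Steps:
y(O) = -2 + 2*O (y(O) = (O - 2) + O = (-2 + O) + O = -2 + 2*O)
B = 2704 (B = (-8 + 60)² = 52² = 2704)
B*y(-5) = 2704*(-2 + 2*(-5)) = 2704*(-2 - 10) = 2704*(-12) = -32448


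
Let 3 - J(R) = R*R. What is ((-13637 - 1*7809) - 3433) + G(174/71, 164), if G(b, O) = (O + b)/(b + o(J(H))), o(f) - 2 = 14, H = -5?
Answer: -16289836/655 ≈ -24870.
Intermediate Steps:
J(R) = 3 - R**2 (J(R) = 3 - R*R = 3 - R**2)
o(f) = 16 (o(f) = 2 + 14 = 16)
G(b, O) = (O + b)/(16 + b) (G(b, O) = (O + b)/(b + 16) = (O + b)/(16 + b))
((-13637 - 1*7809) - 3433) + G(174/71, 164) = ((-13637 - 1*7809) - 3433) + (164 + 174/71)/(16 + 174/71) = ((-13637 - 7809) - 3433) + (164 + 174*(1/71))/(16 + 174*(1/71)) = (-21446 - 3433) + (164 + 174/71)/(16 + 174/71) = -24879 + (11818/71)/(1310/71) = -24879 + (71/1310)*(11818/71) = -24879 + 5909/655 = -16289836/655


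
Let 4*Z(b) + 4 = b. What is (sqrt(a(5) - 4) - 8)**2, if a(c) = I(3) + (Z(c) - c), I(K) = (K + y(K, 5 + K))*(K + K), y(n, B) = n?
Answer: (16 - sqrt(109))**2/4 ≈ 7.7275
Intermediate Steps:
Z(b) = -1 + b/4
I(K) = 4*K**2 (I(K) = (K + K)*(K + K) = (2*K)*(2*K) = 4*K**2)
a(c) = 35 - 3*c/4 (a(c) = 4*3**2 + ((-1 + c/4) - c) = 4*9 + (-1 - 3*c/4) = 36 + (-1 - 3*c/4) = 35 - 3*c/4)
(sqrt(a(5) - 4) - 8)**2 = (sqrt((35 - 3/4*5) - 4) - 8)**2 = (sqrt((35 - 15/4) - 4) - 8)**2 = (sqrt(125/4 - 4) - 8)**2 = (sqrt(109/4) - 8)**2 = (sqrt(109)/2 - 8)**2 = (-8 + sqrt(109)/2)**2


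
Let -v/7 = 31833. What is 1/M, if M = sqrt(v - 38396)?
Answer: -I*sqrt(261227)/261227 ≈ -0.0019565*I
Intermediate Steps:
v = -222831 (v = -7*31833 = -222831)
M = I*sqrt(261227) (M = sqrt(-222831 - 38396) = sqrt(-261227) = I*sqrt(261227) ≈ 511.1*I)
1/M = 1/(I*sqrt(261227)) = -I*sqrt(261227)/261227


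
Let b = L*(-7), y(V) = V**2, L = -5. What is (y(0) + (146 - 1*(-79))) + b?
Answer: 260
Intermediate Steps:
b = 35 (b = -5*(-7) = 35)
(y(0) + (146 - 1*(-79))) + b = (0**2 + (146 - 1*(-79))) + 35 = (0 + (146 + 79)) + 35 = (0 + 225) + 35 = 225 + 35 = 260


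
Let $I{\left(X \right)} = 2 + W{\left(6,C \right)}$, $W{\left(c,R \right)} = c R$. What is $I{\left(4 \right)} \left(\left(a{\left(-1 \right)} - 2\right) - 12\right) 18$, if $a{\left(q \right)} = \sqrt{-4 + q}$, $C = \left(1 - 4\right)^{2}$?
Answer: $-14112 + 1008 i \sqrt{5} \approx -14112.0 + 2254.0 i$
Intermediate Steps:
$C = 9$ ($C = \left(-3\right)^{2} = 9$)
$W{\left(c,R \right)} = R c$
$I{\left(X \right)} = 56$ ($I{\left(X \right)} = 2 + 9 \cdot 6 = 2 + 54 = 56$)
$I{\left(4 \right)} \left(\left(a{\left(-1 \right)} - 2\right) - 12\right) 18 = 56 \left(\left(\sqrt{-4 - 1} - 2\right) - 12\right) 18 = 56 \left(\left(\sqrt{-5} - 2\right) - 12\right) 18 = 56 \left(\left(i \sqrt{5} - 2\right) - 12\right) 18 = 56 \left(\left(-2 + i \sqrt{5}\right) - 12\right) 18 = 56 \left(-14 + i \sqrt{5}\right) 18 = \left(-784 + 56 i \sqrt{5}\right) 18 = -14112 + 1008 i \sqrt{5}$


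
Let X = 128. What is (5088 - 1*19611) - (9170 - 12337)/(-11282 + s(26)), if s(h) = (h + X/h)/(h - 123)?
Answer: -206622772679/14227004 ≈ -14523.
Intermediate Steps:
s(h) = (h + 128/h)/(-123 + h) (s(h) = (h + 128/h)/(h - 123) = (h + 128/h)/(-123 + h))
(5088 - 1*19611) - (9170 - 12337)/(-11282 + s(26)) = (5088 - 1*19611) - (9170 - 12337)/(-11282 + (128 + 26**2)/(26*(-123 + 26))) = (5088 - 19611) - (-3167)/(-11282 + (1/26)*(128 + 676)/(-97)) = -14523 - (-3167)/(-11282 + (1/26)*(-1/97)*804) = -14523 - (-3167)/(-11282 - 402/1261) = -14523 - (-3167)/(-14227004/1261) = -14523 - (-3167)*(-1261)/14227004 = -14523 - 1*3993587/14227004 = -14523 - 3993587/14227004 = -206622772679/14227004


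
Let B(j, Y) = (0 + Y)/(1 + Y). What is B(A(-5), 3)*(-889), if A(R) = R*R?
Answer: -2667/4 ≈ -666.75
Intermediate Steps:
A(R) = R²
B(j, Y) = Y/(1 + Y)
B(A(-5), 3)*(-889) = (3/(1 + 3))*(-889) = (3/4)*(-889) = (3*(¼))*(-889) = (¾)*(-889) = -2667/4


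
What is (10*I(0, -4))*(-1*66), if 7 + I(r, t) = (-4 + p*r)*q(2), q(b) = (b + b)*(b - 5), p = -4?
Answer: -27060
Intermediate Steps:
q(b) = 2*b*(-5 + b) (q(b) = (2*b)*(-5 + b) = 2*b*(-5 + b))
I(r, t) = 41 + 48*r (I(r, t) = -7 + (-4 - 4*r)*(2*2*(-5 + 2)) = -7 + (-4 - 4*r)*(2*2*(-3)) = -7 + (-4 - 4*r)*(-12) = -7 + (48 + 48*r) = 41 + 48*r)
(10*I(0, -4))*(-1*66) = (10*(41 + 48*0))*(-1*66) = (10*(41 + 0))*(-66) = (10*41)*(-66) = 410*(-66) = -27060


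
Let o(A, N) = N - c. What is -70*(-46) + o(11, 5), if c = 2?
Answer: 3223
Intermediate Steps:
o(A, N) = -2 + N (o(A, N) = N - 1*2 = N - 2 = -2 + N)
-70*(-46) + o(11, 5) = -70*(-46) + (-2 + 5) = 3220 + 3 = 3223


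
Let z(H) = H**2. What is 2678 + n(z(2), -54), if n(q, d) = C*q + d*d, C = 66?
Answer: 5858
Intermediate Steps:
n(q, d) = d**2 + 66*q (n(q, d) = 66*q + d*d = 66*q + d**2 = d**2 + 66*q)
2678 + n(z(2), -54) = 2678 + ((-54)**2 + 66*2**2) = 2678 + (2916 + 66*4) = 2678 + (2916 + 264) = 2678 + 3180 = 5858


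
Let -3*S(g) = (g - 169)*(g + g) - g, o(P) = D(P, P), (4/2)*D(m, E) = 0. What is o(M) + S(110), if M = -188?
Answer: 13090/3 ≈ 4363.3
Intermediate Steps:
D(m, E) = 0 (D(m, E) = (½)*0 = 0)
o(P) = 0
S(g) = g/3 - 2*g*(-169 + g)/3 (S(g) = -((g - 169)*(g + g) - g)/3 = -((-169 + g)*(2*g) - g)/3 = -(2*g*(-169 + g) - g)/3 = -(-g + 2*g*(-169 + g))/3 = g/3 - 2*g*(-169 + g)/3)
o(M) + S(110) = 0 + (⅓)*110*(339 - 2*110) = 0 + (⅓)*110*(339 - 220) = 0 + (⅓)*110*119 = 0 + 13090/3 = 13090/3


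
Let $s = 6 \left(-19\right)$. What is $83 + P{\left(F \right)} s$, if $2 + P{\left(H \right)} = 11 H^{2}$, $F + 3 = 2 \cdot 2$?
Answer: $-943$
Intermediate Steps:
$F = 1$ ($F = -3 + 2 \cdot 2 = -3 + 4 = 1$)
$s = -114$
$P{\left(H \right)} = -2 + 11 H^{2}$
$83 + P{\left(F \right)} s = 83 + \left(-2 + 11 \cdot 1^{2}\right) \left(-114\right) = 83 + \left(-2 + 11 \cdot 1\right) \left(-114\right) = 83 + \left(-2 + 11\right) \left(-114\right) = 83 + 9 \left(-114\right) = 83 - 1026 = -943$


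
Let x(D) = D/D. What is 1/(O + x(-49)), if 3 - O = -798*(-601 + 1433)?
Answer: 1/663940 ≈ 1.5062e-6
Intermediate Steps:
x(D) = 1
O = 663939 (O = 3 - (-798)*(-601 + 1433) = 3 - (-798)*832 = 3 - 1*(-663936) = 3 + 663936 = 663939)
1/(O + x(-49)) = 1/(663939 + 1) = 1/663940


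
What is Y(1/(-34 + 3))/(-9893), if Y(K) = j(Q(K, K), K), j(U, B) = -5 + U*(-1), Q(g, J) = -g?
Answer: 12/23591 ≈ 0.00050867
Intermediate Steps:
j(U, B) = -5 - U
Y(K) = -5 + K (Y(K) = -5 - (-1)*K = -5 + K)
Y(1/(-34 + 3))/(-9893) = (-5 + 1/(-34 + 3))/(-9893) = (-5 + 1/(-31))*(-1/9893) = (-5 - 1/31)*(-1/9893) = -156/31*(-1/9893) = 12/23591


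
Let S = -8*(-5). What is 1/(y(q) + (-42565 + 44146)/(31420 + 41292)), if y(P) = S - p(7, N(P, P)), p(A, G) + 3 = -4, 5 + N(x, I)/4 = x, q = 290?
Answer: 72712/3419045 ≈ 0.021267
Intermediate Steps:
N(x, I) = -20 + 4*x
p(A, G) = -7 (p(A, G) = -3 - 4 = -7)
S = 40
y(P) = 47 (y(P) = 40 - 1*(-7) = 40 + 7 = 47)
1/(y(q) + (-42565 + 44146)/(31420 + 41292)) = 1/(47 + (-42565 + 44146)/(31420 + 41292)) = 1/(47 + 1581/72712) = 1/(3419045/72712) = 72712/3419045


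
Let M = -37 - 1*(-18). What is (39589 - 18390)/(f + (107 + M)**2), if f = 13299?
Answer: 21199/21043 ≈ 1.0074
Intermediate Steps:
M = -19 (M = -37 + 18 = -19)
(39589 - 18390)/(f + (107 + M)**2) = (39589 - 18390)/(13299 + (107 - 19)**2) = 21199/(13299 + 88**2) = 21199/(13299 + 7744) = 21199/21043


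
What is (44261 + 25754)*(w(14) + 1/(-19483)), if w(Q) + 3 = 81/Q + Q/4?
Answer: 60020008675/136381 ≈ 4.4009e+5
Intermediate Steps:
w(Q) = -3 + 81/Q + Q/4 (w(Q) = -3 + (81/Q + Q/4) = -3 + 81/Q + Q/4)
(44261 + 25754)*(w(14) + 1/(-19483)) = (44261 + 25754)*((-3 + 81/14 + (¼)*14) + 1/(-19483)) = 70015*((-3 + 81*(1/14) + 7/2) - 1/19483) = 70015*((-3 + 81/14 + 7/2) - 1/19483) = 70015*(44/7 - 1/19483) = 70015*(857245/136381) = 60020008675/136381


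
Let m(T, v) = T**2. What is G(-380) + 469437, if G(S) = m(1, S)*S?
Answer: 469057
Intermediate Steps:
G(S) = S (G(S) = 1**2*S = 1*S = S)
G(-380) + 469437 = -380 + 469437 = 469057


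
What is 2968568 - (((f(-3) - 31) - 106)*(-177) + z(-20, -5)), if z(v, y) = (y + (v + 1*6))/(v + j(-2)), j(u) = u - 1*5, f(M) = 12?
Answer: 79553942/27 ≈ 2.9464e+6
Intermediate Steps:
j(u) = -5 + u (j(u) = u - 5 = -5 + u)
z(v, y) = (6 + v + y)/(-7 + v) (z(v, y) = (y + (v + 1*6))/(v + (-5 - 2)) = (y + (v + 6))/(v - 7) = (y + (6 + v))/(-7 + v) = (6 + v + y)/(-7 + v))
2968568 - (((f(-3) - 31) - 106)*(-177) + z(-20, -5)) = 2968568 - (((12 - 31) - 106)*(-177) + (6 - 20 - 5)/(-7 - 20)) = 2968568 - ((-19 - 106)*(-177) - 19/(-27)) = 2968568 - (-125*(-177) - 1/27*(-19)) = 2968568 - (22125 + 19/27) = 2968568 - 1*597394/27 = 2968568 - 597394/27 = 79553942/27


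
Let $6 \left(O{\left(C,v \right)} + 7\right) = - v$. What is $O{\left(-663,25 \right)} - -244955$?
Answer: $\frac{1469663}{6} \approx 2.4494 \cdot 10^{5}$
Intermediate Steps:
$O{\left(C,v \right)} = -7 - \frac{v}{6}$ ($O{\left(C,v \right)} = -7 + \frac{\left(-1\right) v}{6} = -7 - \frac{v}{6}$)
$O{\left(-663,25 \right)} - -244955 = \left(-7 - \frac{25}{6}\right) - -244955 = \left(-7 - \frac{25}{6}\right) + 244955 = - \frac{67}{6} + 244955 = \frac{1469663}{6}$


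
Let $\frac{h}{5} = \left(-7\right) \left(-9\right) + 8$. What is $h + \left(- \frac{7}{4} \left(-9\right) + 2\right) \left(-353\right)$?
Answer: $- \frac{23643}{4} \approx -5910.8$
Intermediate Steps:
$h = 355$ ($h = 5 \left(\left(-7\right) \left(-9\right) + 8\right) = 5 \left(63 + 8\right) = 5 \cdot 71 = 355$)
$h + \left(- \frac{7}{4} \left(-9\right) + 2\right) \left(-353\right) = 355 + \left(- \frac{7}{4} \left(-9\right) + 2\right) \left(-353\right) = 355 + \left(\left(-7\right) \frac{1}{4} \left(-9\right) + 2\right) \left(-353\right) = 355 + \left(\left(- \frac{7}{4}\right) \left(-9\right) + 2\right) \left(-353\right) = 355 + \left(\frac{63}{4} + 2\right) \left(-353\right) = 355 + \frac{71}{4} \left(-353\right) = 355 - \frac{25063}{4} = - \frac{23643}{4}$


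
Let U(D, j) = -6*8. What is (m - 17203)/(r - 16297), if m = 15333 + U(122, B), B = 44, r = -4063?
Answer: 959/10180 ≈ 0.094204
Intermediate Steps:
U(D, j) = -48
m = 15285 (m = 15333 - 48 = 15285)
(m - 17203)/(r - 16297) = (15285 - 17203)/(-4063 - 16297) = -1918/(-20360) = -1918*(-1/20360) = 959/10180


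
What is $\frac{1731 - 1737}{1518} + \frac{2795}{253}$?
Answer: $\frac{254}{23} \approx 11.043$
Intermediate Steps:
$\frac{1731 - 1737}{1518} + \frac{2795}{253} = \left(-6\right) \frac{1}{1518} + 2795 \cdot \frac{1}{253} = - \frac{1}{253} + \frac{2795}{253} = \frac{254}{23}$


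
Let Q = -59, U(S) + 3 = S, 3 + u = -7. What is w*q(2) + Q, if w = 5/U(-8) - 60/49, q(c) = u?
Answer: -22751/539 ≈ -42.210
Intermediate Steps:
u = -10 (u = -3 - 7 = -10)
q(c) = -10
U(S) = -3 + S
w = -905/539 (w = 5/(-3 - 8) - 60/49 = 5/(-11) - 60*1/49 = 5*(-1/11) - 60/49 = -5/11 - 60/49 = -905/539 ≈ -1.6790)
w*q(2) + Q = -905/539*(-10) - 59 = 9050/539 - 59 = -22751/539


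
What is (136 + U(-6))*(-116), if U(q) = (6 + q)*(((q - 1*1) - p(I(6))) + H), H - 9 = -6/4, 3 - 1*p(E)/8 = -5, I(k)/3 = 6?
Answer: -15776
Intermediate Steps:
I(k) = 18 (I(k) = 3*6 = 18)
p(E) = 64 (p(E) = 24 - 8*(-5) = 24 + 40 = 64)
H = 15/2 (H = 9 - 6/4 = 9 - 6*¼ = 9 - 3/2 = 15/2 ≈ 7.5000)
U(q) = (6 + q)*(-115/2 + q) (U(q) = (6 + q)*(((q - 1*1) - 1*64) + 15/2) = (6 + q)*(((q - 1) - 64) + 15/2) = (6 + q)*(((-1 + q) - 64) + 15/2) = (6 + q)*((-65 + q) + 15/2) = (6 + q)*(-115/2 + q))
(136 + U(-6))*(-116) = (136 + (-345 + (-6)² - 103/2*(-6)))*(-116) = (136 + (-345 + 36 + 309))*(-116) = (136 + 0)*(-116) = 136*(-116) = -15776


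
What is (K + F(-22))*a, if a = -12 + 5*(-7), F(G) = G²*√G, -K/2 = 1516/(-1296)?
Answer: -17813/162 - 22748*I*√22 ≈ -109.96 - 1.067e+5*I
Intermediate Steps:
K = 379/162 (K = -3032/(-1296) = -3032*(-1)/1296 = -2*(-379/324) = 379/162 ≈ 2.3395)
F(G) = G^(5/2)
a = -47 (a = -12 - 35 = -47)
(K + F(-22))*a = (379/162 + (-22)^(5/2))*(-47) = (379/162 + 484*I*√22)*(-47) = -17813/162 - 22748*I*√22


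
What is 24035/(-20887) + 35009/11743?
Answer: 448989978/245276041 ≈ 1.8305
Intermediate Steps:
24035/(-20887) + 35009/11743 = 24035*(-1/20887) + 35009*(1/11743) = -24035/20887 + 35009/11743 = 448989978/245276041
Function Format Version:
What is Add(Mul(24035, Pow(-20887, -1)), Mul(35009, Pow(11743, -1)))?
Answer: Rational(448989978, 245276041) ≈ 1.8305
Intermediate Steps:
Add(Mul(24035, Pow(-20887, -1)), Mul(35009, Pow(11743, -1))) = Add(Mul(24035, Rational(-1, 20887)), Mul(35009, Rational(1, 11743))) = Add(Rational(-24035, 20887), Rational(35009, 11743)) = Rational(448989978, 245276041)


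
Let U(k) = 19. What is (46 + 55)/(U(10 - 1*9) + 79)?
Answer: 101/98 ≈ 1.0306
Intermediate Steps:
(46 + 55)/(U(10 - 1*9) + 79) = (46 + 55)/(19 + 79) = 101/98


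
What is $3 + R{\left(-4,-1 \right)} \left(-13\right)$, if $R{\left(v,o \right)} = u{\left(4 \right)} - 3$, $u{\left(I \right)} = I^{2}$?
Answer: $-166$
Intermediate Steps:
$R{\left(v,o \right)} = 13$ ($R{\left(v,o \right)} = 4^{2} - 3 = 16 - 3 = 13$)
$3 + R{\left(-4,-1 \right)} \left(-13\right) = 3 + 13 \left(-13\right) = 3 - 169 = -166$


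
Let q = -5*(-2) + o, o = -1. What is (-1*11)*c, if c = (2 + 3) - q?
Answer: 44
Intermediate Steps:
q = 9 (q = -5*(-2) - 1 = 10 - 1 = 9)
c = -4 (c = (2 + 3) - 1*9 = 5 - 9 = -4)
(-1*11)*c = -1*11*(-4) = -11*(-4) = 44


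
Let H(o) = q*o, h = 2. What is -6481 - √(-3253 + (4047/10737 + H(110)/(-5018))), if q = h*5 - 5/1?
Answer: -6481 - I*√262284781928414037/8979711 ≈ -6481.0 - 57.033*I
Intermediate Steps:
q = 5 (q = 2*5 - 5/1 = 10 - 5*1 = 10 - 5 = 5)
H(o) = 5*o
-6481 - √(-3253 + (4047/10737 + H(110)/(-5018))) = -6481 - √(-3253 + (4047/10737 + (5*110)/(-5018))) = -6481 - √(-3253 + (4047*(1/10737) + 550*(-1/5018))) = -6481 - √(-3253 + (1349/3579 - 275/2509)) = -6481 - √(-3253 + 2400416/8979711) = -6481 - √(-29208599467/8979711) = -6481 - I*√262284781928414037/8979711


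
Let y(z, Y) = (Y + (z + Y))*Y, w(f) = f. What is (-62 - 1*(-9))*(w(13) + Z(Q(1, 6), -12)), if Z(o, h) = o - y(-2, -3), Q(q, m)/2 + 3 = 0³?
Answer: 901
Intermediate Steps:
Q(q, m) = -6 (Q(q, m) = -6 + 2*0³ = -6 + 2*0 = -6 + 0 = -6)
y(z, Y) = Y*(z + 2*Y) (y(z, Y) = (Y + (Y + z))*Y = (z + 2*Y)*Y = Y*(z + 2*Y))
Z(o, h) = -24 + o (Z(o, h) = o - (-3)*(-2 + 2*(-3)) = o - (-3)*(-2 - 6) = o - (-3)*(-8) = o - 1*24 = o - 24 = -24 + o)
(-62 - 1*(-9))*(w(13) + Z(Q(1, 6), -12)) = (-62 - 1*(-9))*(13 + (-24 - 6)) = (-62 + 9)*(13 - 30) = -53*(-17) = 901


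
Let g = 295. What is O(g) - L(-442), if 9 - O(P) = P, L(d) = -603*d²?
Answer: 117804206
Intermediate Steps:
O(P) = 9 - P
O(g) - L(-442) = (9 - 1*295) - (-603)*(-442)² = (9 - 295) - (-603)*195364 = -286 - 1*(-117804492) = -286 + 117804492 = 117804206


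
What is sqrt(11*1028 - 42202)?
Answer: I*sqrt(30894) ≈ 175.77*I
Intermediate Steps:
sqrt(11*1028 - 42202) = sqrt(11308 - 42202) = sqrt(-30894) = I*sqrt(30894)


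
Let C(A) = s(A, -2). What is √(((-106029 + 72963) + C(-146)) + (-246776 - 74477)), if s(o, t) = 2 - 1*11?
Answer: 2*I*√88582 ≈ 595.25*I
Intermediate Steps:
s(o, t) = -9 (s(o, t) = 2 - 11 = -9)
C(A) = -9
√(((-106029 + 72963) + C(-146)) + (-246776 - 74477)) = √(((-106029 + 72963) - 9) + (-246776 - 74477)) = √((-33066 - 9) - 321253) = √(-33075 - 321253) = √(-354328) = 2*I*√88582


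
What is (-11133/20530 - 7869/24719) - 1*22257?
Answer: -11295442922187/507481070 ≈ -22258.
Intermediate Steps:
(-11133/20530 - 7869/24719) - 1*22257 = (-11133*1/20530 - 7869*1/24719) - 22257 = (-11133/20530 - 7869/24719) - 22257 = -436747197/507481070 - 22257 = -11295442922187/507481070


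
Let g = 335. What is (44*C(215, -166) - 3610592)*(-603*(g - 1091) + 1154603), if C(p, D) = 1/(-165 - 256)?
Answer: -2448011382278996/421 ≈ -5.8148e+12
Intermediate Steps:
C(p, D) = -1/421 (C(p, D) = 1/(-421) = -1/421)
(44*C(215, -166) - 3610592)*(-603*(g - 1091) + 1154603) = (44*(-1/421) - 3610592)*(-603*(335 - 1091) + 1154603) = (-44/421 - 3610592)*(-603*(-756) + 1154603) = -1520059276*(455868 + 1154603)/421 = -1520059276/421*1610471 = -2448011382278996/421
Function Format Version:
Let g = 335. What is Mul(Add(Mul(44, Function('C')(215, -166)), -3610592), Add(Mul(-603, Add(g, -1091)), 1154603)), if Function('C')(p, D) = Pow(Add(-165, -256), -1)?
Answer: Rational(-2448011382278996, 421) ≈ -5.8148e+12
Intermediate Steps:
Function('C')(p, D) = Rational(-1, 421) (Function('C')(p, D) = Pow(-421, -1) = Rational(-1, 421))
Mul(Add(Mul(44, Function('C')(215, -166)), -3610592), Add(Mul(-603, Add(g, -1091)), 1154603)) = Mul(Add(Mul(44, Rational(-1, 421)), -3610592), Add(Mul(-603, Add(335, -1091)), 1154603)) = Mul(Add(Rational(-44, 421), -3610592), Add(Mul(-603, -756), 1154603)) = Mul(Rational(-1520059276, 421), Add(455868, 1154603)) = Mul(Rational(-1520059276, 421), 1610471) = Rational(-2448011382278996, 421)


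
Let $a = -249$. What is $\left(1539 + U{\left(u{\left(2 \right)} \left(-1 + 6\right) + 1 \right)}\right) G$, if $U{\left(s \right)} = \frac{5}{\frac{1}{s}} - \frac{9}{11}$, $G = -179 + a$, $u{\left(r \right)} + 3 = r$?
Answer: $- \frac{7147600}{11} \approx -6.4978 \cdot 10^{5}$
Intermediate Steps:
$u{\left(r \right)} = -3 + r$
$G = -428$ ($G = -179 - 249 = -428$)
$U{\left(s \right)} = - \frac{9}{11} + 5 s$ ($U{\left(s \right)} = 5 s - \frac{9}{11} = - \frac{9}{11} + 5 s$)
$\left(1539 + U{\left(u{\left(2 \right)} \left(-1 + 6\right) + 1 \right)}\right) G = \left(1539 + \left(- \frac{9}{11} + 5 \left(\left(-3 + 2\right) \left(-1 + 6\right) + 1\right)\right)\right) \left(-428\right) = \left(1539 + \left(- \frac{9}{11} + 5 \left(\left(-1\right) 5 + 1\right)\right)\right) \left(-428\right) = \left(1539 + \left(- \frac{9}{11} + 5 \left(-5 + 1\right)\right)\right) \left(-428\right) = \left(1539 + \left(- \frac{9}{11} + 5 \left(-4\right)\right)\right) \left(-428\right) = \left(1539 - \frac{229}{11}\right) \left(-428\right) = \frac{16700}{11} \left(-428\right) = - \frac{7147600}{11}$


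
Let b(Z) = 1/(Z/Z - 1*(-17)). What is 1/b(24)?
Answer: 18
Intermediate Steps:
b(Z) = 1/18 (b(Z) = 1/(1 + 17) = 1/18)
1/b(24) = 1/(1/18) = 18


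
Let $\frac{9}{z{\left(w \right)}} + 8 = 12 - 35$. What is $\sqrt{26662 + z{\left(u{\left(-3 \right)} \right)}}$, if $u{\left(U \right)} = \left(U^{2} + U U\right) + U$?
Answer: $\frac{\sqrt{25621903}}{31} \approx 163.28$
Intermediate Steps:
$u{\left(U \right)} = U + 2 U^{2}$ ($u{\left(U \right)} = \left(U^{2} + U^{2}\right) + U = 2 U^{2} + U = U + 2 U^{2}$)
$z{\left(w \right)} = - \frac{9}{31}$ ($z{\left(w \right)} = \frac{9}{-8 + \left(12 - 35\right)} = \frac{9}{-8 - 23} = \frac{9}{-31} = 9 \left(- \frac{1}{31}\right) = - \frac{9}{31}$)
$\sqrt{26662 + z{\left(u{\left(-3 \right)} \right)}} = \sqrt{26662 - \frac{9}{31}} = \sqrt{\frac{826513}{31}} = \frac{\sqrt{25621903}}{31}$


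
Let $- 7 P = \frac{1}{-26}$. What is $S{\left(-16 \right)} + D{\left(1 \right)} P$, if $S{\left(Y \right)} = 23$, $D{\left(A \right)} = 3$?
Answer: $\frac{4189}{182} \approx 23.016$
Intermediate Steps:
$P = \frac{1}{182}$ ($P = - \frac{1}{7 \left(-26\right)} = \left(- \frac{1}{7}\right) \left(- \frac{1}{26}\right) = \frac{1}{182} \approx 0.0054945$)
$S{\left(-16 \right)} + D{\left(1 \right)} P = 23 + 3 \cdot \frac{1}{182} = 23 + \frac{3}{182} = \frac{4189}{182}$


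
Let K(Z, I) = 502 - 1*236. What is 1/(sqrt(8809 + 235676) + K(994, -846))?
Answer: -266/173729 + 3*sqrt(27165)/173729 ≈ 0.0013150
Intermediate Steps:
K(Z, I) = 266 (K(Z, I) = 502 - 236 = 266)
1/(sqrt(8809 + 235676) + K(994, -846)) = 1/(sqrt(8809 + 235676) + 266) = 1/(sqrt(244485) + 266) = 1/(3*sqrt(27165) + 266) = 1/(266 + 3*sqrt(27165))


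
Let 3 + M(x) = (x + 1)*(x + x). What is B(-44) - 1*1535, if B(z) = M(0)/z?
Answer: -67537/44 ≈ -1534.9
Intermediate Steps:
M(x) = -3 + 2*x*(1 + x) (M(x) = -3 + (x + 1)*(x + x) = -3 + (1 + x)*(2*x) = -3 + 2*x*(1 + x))
B(z) = -3/z (B(z) = (-3 + 2*0 + 2*0²)/z = (-3 + 0 + 2*0)/z = (-3 + 0 + 0)/z = -3/z)
B(-44) - 1*1535 = -3/(-44) - 1*1535 = -3*(-1/44) - 1535 = 3/44 - 1535 = -67537/44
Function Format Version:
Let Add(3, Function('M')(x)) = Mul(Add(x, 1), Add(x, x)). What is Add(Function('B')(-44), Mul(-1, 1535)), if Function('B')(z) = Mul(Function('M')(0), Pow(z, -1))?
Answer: Rational(-67537, 44) ≈ -1534.9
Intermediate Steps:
Function('M')(x) = Add(-3, Mul(2, x, Add(1, x))) (Function('M')(x) = Add(-3, Mul(Add(x, 1), Add(x, x))) = Add(-3, Mul(Add(1, x), Mul(2, x))) = Add(-3, Mul(2, x, Add(1, x))))
Function('B')(z) = Mul(-3, Pow(z, -1)) (Function('B')(z) = Mul(Add(-3, Mul(2, 0), Mul(2, Pow(0, 2))), Pow(z, -1)) = Mul(Add(-3, 0, Mul(2, 0)), Pow(z, -1)) = Mul(Add(-3, 0, 0), Pow(z, -1)) = Mul(-3, Pow(z, -1)))
Add(Function('B')(-44), Mul(-1, 1535)) = Add(Mul(-3, Pow(-44, -1)), Mul(-1, 1535)) = Add(Mul(-3, Rational(-1, 44)), -1535) = Add(Rational(3, 44), -1535) = Rational(-67537, 44)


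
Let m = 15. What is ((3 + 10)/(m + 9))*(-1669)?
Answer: -21697/24 ≈ -904.04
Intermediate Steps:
((3 + 10)/(m + 9))*(-1669) = ((3 + 10)/(15 + 9))*(-1669) = (13/24)*(-1669) = -21697/24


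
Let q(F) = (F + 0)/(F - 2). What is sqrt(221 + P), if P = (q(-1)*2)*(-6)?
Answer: sqrt(217) ≈ 14.731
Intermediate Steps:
q(F) = F/(-2 + F)
P = -4 (P = (-1/(-2 - 1)*2)*(-6) = (-1/(-3)*2)*(-6) = (-1*(-1/3)*2)*(-6) = ((1/3)*2)*(-6) = (2/3)*(-6) = -4)
sqrt(221 + P) = sqrt(221 - 4) = sqrt(217)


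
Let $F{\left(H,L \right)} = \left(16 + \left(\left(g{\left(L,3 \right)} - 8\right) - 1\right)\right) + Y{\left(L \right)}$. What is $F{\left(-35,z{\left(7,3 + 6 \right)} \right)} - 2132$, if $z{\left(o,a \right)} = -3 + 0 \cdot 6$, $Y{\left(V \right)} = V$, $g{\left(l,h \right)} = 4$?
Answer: $-2124$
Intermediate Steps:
$z{\left(o,a \right)} = -3$ ($z{\left(o,a \right)} = -3 + 0 = -3$)
$F{\left(H,L \right)} = 11 + L$ ($F{\left(H,L \right)} = \left(16 + \left(\left(4 - 8\right) - 1\right)\right) + L = \left(16 - 5\right) + L = 11 + L$)
$F{\left(-35,z{\left(7,3 + 6 \right)} \right)} - 2132 = \left(11 - 3\right) - 2132 = 8 - 2132 = -2124$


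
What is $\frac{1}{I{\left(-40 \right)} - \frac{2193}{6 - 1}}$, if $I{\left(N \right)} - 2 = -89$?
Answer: $- \frac{5}{2628} \approx -0.0019026$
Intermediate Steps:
$I{\left(N \right)} = -87$ ($I{\left(N \right)} = 2 - 89 = -87$)
$\frac{1}{I{\left(-40 \right)} - \frac{2193}{6 - 1}} = \frac{1}{-87 - \frac{2193}{6 - 1}} = \frac{1}{-87 - \frac{2193}{5}} = \frac{1}{- \frac{2628}{5}} = - \frac{5}{2628}$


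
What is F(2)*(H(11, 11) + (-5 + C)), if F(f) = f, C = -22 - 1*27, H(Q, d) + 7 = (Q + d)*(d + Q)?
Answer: 846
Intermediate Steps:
H(Q, d) = -7 + (Q + d)² (H(Q, d) = -7 + (Q + d)*(d + Q) = -7 + (Q + d)*(Q + d) = -7 + (Q + d)²)
C = -49 (C = -22 - 27 = -49)
F(2)*(H(11, 11) + (-5 + C)) = 2*((-7 + (11 + 11)²) + (-5 - 49)) = 2*((-7 + 22²) - 54) = 2*((-7 + 484) - 54) = 2*(477 - 54) = 2*423 = 846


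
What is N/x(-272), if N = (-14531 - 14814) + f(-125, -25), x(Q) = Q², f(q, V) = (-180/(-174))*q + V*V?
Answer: -418315/1072768 ≈ -0.38994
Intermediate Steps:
f(q, V) = V² + 30*q/29 (f(q, V) = (-180*(-1/174))*q + V² = 30*q/29 + V² = V² + 30*q/29)
N = -836630/29 (N = (-14531 - 14814) + ((-25)² + (30/29)*(-125)) = -29345 + (625 - 3750/29) = -29345 + 14375/29 = -836630/29 ≈ -28849.)
N/x(-272) = -836630/(29*((-272)²)) = -836630/29/73984 = -836630/29*1/73984 = -418315/1072768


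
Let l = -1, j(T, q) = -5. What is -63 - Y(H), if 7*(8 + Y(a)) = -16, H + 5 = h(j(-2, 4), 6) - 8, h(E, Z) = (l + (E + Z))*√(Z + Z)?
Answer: -369/7 ≈ -52.714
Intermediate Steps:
h(E, Z) = √2*√Z*(-1 + E + Z) (h(E, Z) = (-1 + (E + Z))*√(Z + Z) = (-1 + E + Z)*√(2*Z) = (-1 + E + Z)*(√2*√Z) = √2*√Z*(-1 + E + Z))
H = -13 (H = -5 + (√2*√6*(-1 - 5 + 6) - 8) = -5 + (√2*√6*0 - 8) = -5 + (0 - 8) = -5 - 8 = -13)
Y(a) = -72/7 (Y(a) = -8 + (⅐)*(-16) = -8 - 16/7 = -72/7)
-63 - Y(H) = -63 - 1*(-72/7) = -63 + 72/7 = -369/7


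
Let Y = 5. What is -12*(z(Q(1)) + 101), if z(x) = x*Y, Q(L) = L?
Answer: -1272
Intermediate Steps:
z(x) = 5*x (z(x) = x*5 = 5*x)
-12*(z(Q(1)) + 101) = -12*(5*1 + 101) = -12*(5 + 101) = -12*106 = -1272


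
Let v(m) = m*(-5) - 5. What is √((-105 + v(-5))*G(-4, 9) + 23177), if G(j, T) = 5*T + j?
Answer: 6*√547 ≈ 140.33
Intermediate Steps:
G(j, T) = j + 5*T
v(m) = -5 - 5*m (v(m) = -5*m - 5 = -5 - 5*m)
√((-105 + v(-5))*G(-4, 9) + 23177) = √((-105 + (-5 - 5*(-5)))*(-4 + 5*9) + 23177) = √((-105 + (-5 + 25))*(-4 + 45) + 23177) = √((-105 + 20)*41 + 23177) = √(-85*41 + 23177) = √(-3485 + 23177) = √19692 = 6*√547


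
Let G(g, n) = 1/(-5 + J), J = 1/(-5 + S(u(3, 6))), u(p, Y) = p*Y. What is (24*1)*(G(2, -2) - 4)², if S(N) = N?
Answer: 217083/512 ≈ 423.99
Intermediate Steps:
u(p, Y) = Y*p
J = 1/13 (J = 1/(-5 + 6*3) = 1/(-5 + 18) = 1/13 ≈ 0.076923)
G(g, n) = -13/64 (G(g, n) = 1/(-5 + 1/13) = 1/(-64/13) = -13/64)
(24*1)*(G(2, -2) - 4)² = (24*1)*(-13/64 - 4)² = 24*(-269/64)² = 24*(72361/4096) = 217083/512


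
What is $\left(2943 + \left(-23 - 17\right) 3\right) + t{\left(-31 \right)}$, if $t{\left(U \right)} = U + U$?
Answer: $2761$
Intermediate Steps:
$t{\left(U \right)} = 2 U$
$\left(2943 + \left(-23 - 17\right) 3\right) + t{\left(-31 \right)} = \left(2943 + \left(-23 - 17\right) 3\right) + 2 \left(-31\right) = \left(2943 - 120\right) - 62 = 2823 - 62 = 2761$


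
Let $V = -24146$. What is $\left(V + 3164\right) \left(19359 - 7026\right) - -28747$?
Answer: $-258742259$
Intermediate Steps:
$\left(V + 3164\right) \left(19359 - 7026\right) - -28747 = \left(-24146 + 3164\right) \left(19359 - 7026\right) - -28747 = \left(-20982\right) 12333 + 28747 = -258771006 + 28747 = -258742259$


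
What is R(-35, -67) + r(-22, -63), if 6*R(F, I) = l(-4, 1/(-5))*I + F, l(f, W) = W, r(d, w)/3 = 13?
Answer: 177/5 ≈ 35.400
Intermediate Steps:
r(d, w) = 39 (r(d, w) = 3*13 = 39)
R(F, I) = -I/30 + F/6 (R(F, I) = (I/(-5) + F)/6 = (-I/5 + F)/6 = (F - I/5)/6 = -I/30 + F/6)
R(-35, -67) + r(-22, -63) = (-1/30*(-67) + (⅙)*(-35)) + 39 = (67/30 - 35/6) + 39 = -18/5 + 39 = 177/5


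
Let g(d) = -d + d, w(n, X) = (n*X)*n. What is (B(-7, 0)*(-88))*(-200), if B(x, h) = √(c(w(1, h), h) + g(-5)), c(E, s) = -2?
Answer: 17600*I*√2 ≈ 24890.0*I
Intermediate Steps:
w(n, X) = X*n² (w(n, X) = (X*n)*n = X*n²)
g(d) = 0
B(x, h) = I*√2 (B(x, h) = √(-2 + 0) = √(-2) = I*√2)
(B(-7, 0)*(-88))*(-200) = ((I*√2)*(-88))*(-200) = -88*I*√2*(-200) = 17600*I*√2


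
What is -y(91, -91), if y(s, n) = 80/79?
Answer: -80/79 ≈ -1.0127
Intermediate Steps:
y(s, n) = 80/79 (y(s, n) = 80*(1/79) = 80/79)
-y(91, -91) = -1*80/79 = -80/79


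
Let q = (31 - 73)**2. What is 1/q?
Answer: 1/1764 ≈ 0.00056689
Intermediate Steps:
q = 1764 (q = (-42)**2 = 1764)
1/q = 1/1764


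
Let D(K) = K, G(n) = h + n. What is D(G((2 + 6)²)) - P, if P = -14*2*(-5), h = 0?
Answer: -76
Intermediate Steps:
G(n) = n (G(n) = 0 + n = n)
P = 140 (P = -28*(-5) = 140)
D(G((2 + 6)²)) - P = (2 + 6)² - 1*140 = 8² - 140 = 64 - 140 = -76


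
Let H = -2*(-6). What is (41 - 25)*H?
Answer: 192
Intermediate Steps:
H = 12
(41 - 25)*H = (41 - 25)*12 = 16*12 = 192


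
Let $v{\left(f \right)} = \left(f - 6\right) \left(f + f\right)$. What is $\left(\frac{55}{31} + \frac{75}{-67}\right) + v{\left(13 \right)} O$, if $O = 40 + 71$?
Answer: $\frac{41960914}{2077} \approx 20203.0$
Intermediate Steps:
$v{\left(f \right)} = 2 f \left(-6 + f\right)$ ($v{\left(f \right)} = \left(-6 + f\right) 2 f = 2 f \left(-6 + f\right)$)
$O = 111$
$\left(\frac{55}{31} + \frac{75}{-67}\right) + v{\left(13 \right)} O = \left(\frac{55}{31} + \frac{75}{-67}\right) + 2 \cdot 13 \left(-6 + 13\right) 111 = \left(55 \cdot \frac{1}{31} + 75 \left(- \frac{1}{67}\right)\right) + 2 \cdot 13 \cdot 7 \cdot 111 = \left(\frac{55}{31} - \frac{75}{67}\right) + 182 \cdot 111 = \frac{1360}{2077} + 20202 = \frac{41960914}{2077}$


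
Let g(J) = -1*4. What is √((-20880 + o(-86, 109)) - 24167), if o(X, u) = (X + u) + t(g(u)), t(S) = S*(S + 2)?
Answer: 2*I*√11254 ≈ 212.17*I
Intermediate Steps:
g(J) = -4
t(S) = S*(2 + S)
o(X, u) = 8 + X + u (o(X, u) = (X + u) - 4*(2 - 4) = (X + u) - 4*(-2) = (X + u) + 8 = 8 + X + u)
√((-20880 + o(-86, 109)) - 24167) = √((-20880 + (8 - 86 + 109)) - 24167) = √((-20880 + 31) - 24167) = √(-20849 - 24167) = √(-45016) = 2*I*√11254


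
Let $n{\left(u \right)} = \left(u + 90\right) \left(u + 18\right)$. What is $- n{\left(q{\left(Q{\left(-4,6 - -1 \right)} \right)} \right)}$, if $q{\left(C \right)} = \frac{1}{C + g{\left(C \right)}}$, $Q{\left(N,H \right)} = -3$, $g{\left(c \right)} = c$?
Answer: $- \frac{57673}{36} \approx -1602.0$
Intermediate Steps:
$q{\left(C \right)} = \frac{1}{2 C}$ ($q{\left(C \right)} = \frac{1}{C + C} = \frac{1}{2 C}$)
$n{\left(u \right)} = \left(18 + u\right) \left(90 + u\right)$ ($n{\left(u \right)} = \left(90 + u\right) \left(18 + u\right) = \left(18 + u\right) \left(90 + u\right)$)
$- n{\left(q{\left(Q{\left(-4,6 - -1 \right)} \right)} \right)} = - (1620 + \left(\frac{1}{2 \left(-3\right)}\right)^{2} + 108 \frac{1}{2 \left(-3\right)}) = - (1620 + \left(\frac{1}{2} \left(- \frac{1}{3}\right)\right)^{2} + 108 \cdot \frac{1}{2} \left(- \frac{1}{3}\right)) = - (1620 + \left(- \frac{1}{6}\right)^{2} + 108 \left(- \frac{1}{6}\right)) = - (1620 + \frac{1}{36} - 18) = \left(-1\right) \frac{57673}{36} = - \frac{57673}{36}$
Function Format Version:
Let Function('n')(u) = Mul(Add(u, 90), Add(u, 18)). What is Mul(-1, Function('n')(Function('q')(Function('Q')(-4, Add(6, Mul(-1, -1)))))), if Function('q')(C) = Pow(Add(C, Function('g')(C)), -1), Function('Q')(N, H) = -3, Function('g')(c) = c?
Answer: Rational(-57673, 36) ≈ -1602.0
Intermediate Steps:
Function('q')(C) = Mul(Rational(1, 2), Pow(C, -1)) (Function('q')(C) = Pow(Add(C, C), -1) = Pow(Mul(2, C), -1) = Mul(Rational(1, 2), Pow(C, -1)))
Function('n')(u) = Mul(Add(18, u), Add(90, u)) (Function('n')(u) = Mul(Add(90, u), Add(18, u)) = Mul(Add(18, u), Add(90, u)))
Mul(-1, Function('n')(Function('q')(Function('Q')(-4, Add(6, Mul(-1, -1)))))) = Mul(-1, Add(1620, Pow(Mul(Rational(1, 2), Pow(-3, -1)), 2), Mul(108, Mul(Rational(1, 2), Pow(-3, -1))))) = Mul(-1, Add(1620, Pow(Mul(Rational(1, 2), Rational(-1, 3)), 2), Mul(108, Mul(Rational(1, 2), Rational(-1, 3))))) = Mul(-1, Add(1620, Pow(Rational(-1, 6), 2), Mul(108, Rational(-1, 6)))) = Mul(-1, Add(1620, Rational(1, 36), -18)) = Mul(-1, Rational(57673, 36)) = Rational(-57673, 36)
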